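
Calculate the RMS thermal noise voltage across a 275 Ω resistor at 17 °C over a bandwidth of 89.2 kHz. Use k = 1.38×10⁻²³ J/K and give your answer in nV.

627 nV

T = 17 °C + 273.15 = 290.15 K
V_n = √(4kTRB)
4kTRB = 4 × 1.38×10⁻²³ × 290.15 × 2.75×10² × 8.92×10⁴ = 3.93×10⁻¹³ V²
V_n = √(3.93×10⁻¹³) = 6.27×10⁻⁷ V = 627 nV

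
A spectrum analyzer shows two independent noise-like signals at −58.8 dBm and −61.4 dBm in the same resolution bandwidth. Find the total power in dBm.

Convert to linear, add, convert back:
P₁ = 1.32×10⁻⁹ W, P₂ = 7.24×10⁻¹⁰ W
P_tot = 2.04×10⁻⁹ W → 10 log₁₀(P_tot / 10⁻³) = −56.9 dBm

−56.9 dBm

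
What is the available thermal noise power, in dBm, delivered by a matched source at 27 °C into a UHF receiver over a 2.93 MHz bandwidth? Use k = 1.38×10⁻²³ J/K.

−109.2 dBm

T = 27 °C + 273.15 = 300.15 K
P_n = kTB = 1.38×10⁻²³ × 300.15 × 2.93×10⁶ = 1.21×10⁻¹⁴ W
In dBm: 10 log₁₀(1.21×10⁻¹⁴ / 10⁻³) = −109.2 dBm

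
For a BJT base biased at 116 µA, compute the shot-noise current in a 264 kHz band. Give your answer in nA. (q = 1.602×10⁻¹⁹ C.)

I_n = √(2qI·B)
2qI·B = 2 × 1.602×10⁻¹⁹ × 1.16×10⁻⁴ × 2.64×10⁵ = 9.81×10⁻¹⁸ A²
I_n = √(9.81×10⁻¹⁸) = 3.13×10⁻⁹ A = 3.13 nA

3.13 nA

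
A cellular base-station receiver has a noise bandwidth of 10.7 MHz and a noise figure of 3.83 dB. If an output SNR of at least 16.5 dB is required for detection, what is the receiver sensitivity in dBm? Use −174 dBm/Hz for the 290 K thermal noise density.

−83.4 dBm

Sensitivity = −174 + 10 log₁₀(B) + NF + SNR_min
= −174 + 70.29 + 3.83 + 16.5
= −83.38 dBm → −83.4 dBm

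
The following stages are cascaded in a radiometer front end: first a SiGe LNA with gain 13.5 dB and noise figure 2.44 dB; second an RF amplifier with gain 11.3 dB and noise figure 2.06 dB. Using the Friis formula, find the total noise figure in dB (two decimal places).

Convert to linear (a loss of L dB is a gain of −L dB): F_i = 10^(NF_i/10), G_i = 10^(G_i,dB/10)
  Stage 1: F_1 = 10^(2.44/10) = 1.754, G_1 = 10^(13.5/10) = 22.39
  Stage 2: F_2 = 10^(2.06/10) = 1.607, G_2 = 10^(11.3/10) = 13.49
Friis cascade:
  F = 1.754 + (1.607 − 1)/22.39 = 1.781
NF = 10 log₁₀(1.781) = 2.51 dB

2.51 dB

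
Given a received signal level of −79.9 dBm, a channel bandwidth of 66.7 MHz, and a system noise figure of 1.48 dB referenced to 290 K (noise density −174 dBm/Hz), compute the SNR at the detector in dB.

14.4 dB

Noise floor: N = −174 + 10 log₁₀(B) + NF
10 log₁₀(6.67×10⁷) = 78.24 dB
N = −174 + 78.24 + 1.48 = −94.28 dBm
SNR = P_sig − N = −79.9 − (−94.28) = 14.38 dB → 14.4 dB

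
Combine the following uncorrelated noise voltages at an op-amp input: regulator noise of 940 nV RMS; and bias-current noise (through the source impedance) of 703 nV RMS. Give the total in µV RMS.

1.17 µV

Uncorrelated sources add in power (mean-square): V_tot = √(ΣV_i²)
V_tot = √[(9.40×10⁻⁷)² + (7.03×10⁻⁷)²] = 1.17×10⁻⁶ V = 1.17 µV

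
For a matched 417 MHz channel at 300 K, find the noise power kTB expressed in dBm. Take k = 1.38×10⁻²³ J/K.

P_n = kTB = 1.38×10⁻²³ × 300 × 4.17×10⁸ = 1.73×10⁻¹² W
In dBm: 10 log₁₀(1.73×10⁻¹² / 10⁻³) = −87.6 dBm

−87.6 dBm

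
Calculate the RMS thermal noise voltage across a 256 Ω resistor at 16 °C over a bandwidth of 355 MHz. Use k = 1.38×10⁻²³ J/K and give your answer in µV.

38.1 µV

T = 16 °C + 273.15 = 289.15 K
V_n = √(4kTRB)
4kTRB = 4 × 1.38×10⁻²³ × 289.15 × 2.56×10² × 3.55×10⁸ = 1.45×10⁻⁹ V²
V_n = √(1.45×10⁻⁹) = 3.81×10⁻⁵ V = 38.1 µV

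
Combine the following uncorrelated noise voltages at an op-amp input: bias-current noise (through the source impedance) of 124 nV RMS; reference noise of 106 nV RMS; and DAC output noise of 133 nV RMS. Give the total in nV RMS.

210 nV

Uncorrelated sources add in power (mean-square): V_tot = √(ΣV_i²)
V_tot = √[(1.24×10⁻⁷)² + (1.06×10⁻⁷)² + (1.33×10⁻⁷)²] = 2.10×10⁻⁷ V = 210 nV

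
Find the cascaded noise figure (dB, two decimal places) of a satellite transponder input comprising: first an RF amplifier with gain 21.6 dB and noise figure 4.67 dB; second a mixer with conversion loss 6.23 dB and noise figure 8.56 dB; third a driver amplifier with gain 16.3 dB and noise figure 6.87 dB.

4.89 dB

Convert to linear (a loss of L dB is a gain of −L dB): F_i = 10^(NF_i/10), G_i = 10^(G_i,dB/10)
  Stage 1: F_1 = 10^(4.67/10) = 2.931, G_1 = 10^(21.6/10) = 144.5
  Stage 2: F_2 = 10^(8.56/10) = 7.178, G_2 = 10^(−6.23/10) = 0.2382
  Stage 3: F_3 = 10^(6.87/10) = 4.864, G_3 = 10^(16.3/10) = 42.66
Friis cascade:
  F = 2.931 + (7.178 − 1)/144.5 + (4.864 − 1)/34.43 = 3.086
NF = 10 log₁₀(3.086) = 4.89 dB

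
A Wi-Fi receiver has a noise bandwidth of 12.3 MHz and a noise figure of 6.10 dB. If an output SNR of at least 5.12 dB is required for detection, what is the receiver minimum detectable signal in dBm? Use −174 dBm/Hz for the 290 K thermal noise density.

Sensitivity = −174 + 10 log₁₀(B) + NF + SNR_min
= −174 + 70.9 + 6.10 + 5.12
= −91.88 dBm → −91.9 dBm

−91.9 dBm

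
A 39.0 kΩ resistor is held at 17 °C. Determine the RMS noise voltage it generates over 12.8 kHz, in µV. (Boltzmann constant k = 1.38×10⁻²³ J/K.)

T = 17 °C + 273.15 = 290.15 K
V_n = √(4kTRB)
4kTRB = 4 × 1.38×10⁻²³ × 290.15 × 3.90×10⁴ × 1.28×10⁴ = 8.00×10⁻¹² V²
V_n = √(8.00×10⁻¹²) = 2.83×10⁻⁶ V = 2.83 µV

2.83 µV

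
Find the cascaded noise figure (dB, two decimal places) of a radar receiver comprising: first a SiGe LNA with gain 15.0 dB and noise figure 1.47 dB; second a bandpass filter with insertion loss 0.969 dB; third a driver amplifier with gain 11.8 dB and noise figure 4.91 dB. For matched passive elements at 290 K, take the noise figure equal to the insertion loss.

1.74 dB

Convert to linear (a loss of L dB is a gain of −L dB): F_i = 10^(NF_i/10), G_i = 10^(G_i,dB/10)
  Stage 1: F_1 = 10^(1.47/10) = 1.403, G_1 = 10^(15.0/10) = 31.62
  Stage 2: F_2 = 10^(0.969/10) = 1.250, G_2 = 10^(−0.969/10) = 0.8000
  Stage 3: F_3 = 10^(4.91/10) = 3.097, G_3 = 10^(11.8/10) = 15.14
Friis cascade:
  F = 1.403 + (1.250 − 1)/31.62 + (3.097 − 1)/25.30 = 1.494
NF = 10 log₁₀(1.494) = 1.74 dB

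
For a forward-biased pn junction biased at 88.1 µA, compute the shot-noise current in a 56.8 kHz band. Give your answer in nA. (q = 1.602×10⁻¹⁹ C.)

1.27 nA

I_n = √(2qI·B)
2qI·B = 2 × 1.602×10⁻¹⁹ × 8.81×10⁻⁵ × 5.68×10⁴ = 1.60×10⁻¹⁸ A²
I_n = √(1.60×10⁻¹⁸) = 1.27×10⁻⁹ A = 1.27 nA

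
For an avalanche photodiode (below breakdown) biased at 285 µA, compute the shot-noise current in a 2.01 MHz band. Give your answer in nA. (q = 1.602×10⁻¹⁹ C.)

I_n = √(2qI·B)
2qI·B = 2 × 1.602×10⁻¹⁹ × 2.85×10⁻⁴ × 2.01×10⁶ = 1.84×10⁻¹⁶ A²
I_n = √(1.84×10⁻¹⁶) = 1.35×10⁻⁸ A = 13.5 nA

13.5 nA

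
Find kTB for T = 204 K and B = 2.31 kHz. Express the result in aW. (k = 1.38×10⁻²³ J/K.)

6.50 aW

P_n = kTB = 1.38×10⁻²³ × 204 × 2.31×10³ = 6.50×10⁻¹⁸ W = 6.50 aW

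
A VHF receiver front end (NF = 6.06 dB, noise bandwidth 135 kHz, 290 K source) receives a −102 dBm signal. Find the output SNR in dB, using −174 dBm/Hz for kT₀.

14.6 dB

Noise floor: N = −174 + 10 log₁₀(B) + NF
10 log₁₀(1.35×10⁵) = 51.3 dB
N = −174 + 51.3 + 6.06 = −116.64 dBm
SNR = P_sig − N = −102 − (−116.64) = 14.64 dB → 14.6 dB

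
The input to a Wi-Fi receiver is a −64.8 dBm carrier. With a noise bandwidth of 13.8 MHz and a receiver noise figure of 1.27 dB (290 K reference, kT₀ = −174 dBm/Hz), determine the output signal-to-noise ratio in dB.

Noise floor: N = −174 + 10 log₁₀(B) + NF
10 log₁₀(1.38×10⁷) = 71.4 dB
N = −174 + 71.4 + 1.27 = −101.33 dBm
SNR = P_sig − N = −64.8 − (−101.33) = 36.53 dB → 36.5 dB

36.5 dB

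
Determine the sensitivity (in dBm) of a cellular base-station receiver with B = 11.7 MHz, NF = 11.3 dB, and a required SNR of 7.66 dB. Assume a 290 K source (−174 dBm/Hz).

−84.4 dBm

Sensitivity = −174 + 10 log₁₀(B) + NF + SNR_min
= −174 + 70.68 + 11.3 + 7.66
= −84.36 dBm → −84.4 dBm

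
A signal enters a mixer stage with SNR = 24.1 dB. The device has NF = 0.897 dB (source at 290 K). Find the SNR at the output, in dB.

23.203 dB

By definition F = SNR_in/SNR_out, so in dB: SNR_out = SNR_in − NF
SNR_out = 24.1 − 0.897 = 23.203 dB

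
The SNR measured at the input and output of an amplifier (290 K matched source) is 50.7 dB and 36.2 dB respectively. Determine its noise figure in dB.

NF (dB) = SNR_in(dB) − SNR_out(dB) when the source is at T₀
NF = 50.7 − 36.2 = 14.5 dB

14.5 dB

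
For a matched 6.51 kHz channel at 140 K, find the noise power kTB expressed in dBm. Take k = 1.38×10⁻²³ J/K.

−139.0 dBm

P_n = kTB = 1.38×10⁻²³ × 140 × 6.51×10³ = 1.26×10⁻¹⁷ W
In dBm: 10 log₁₀(1.26×10⁻¹⁷ / 10⁻³) = −139.0 dBm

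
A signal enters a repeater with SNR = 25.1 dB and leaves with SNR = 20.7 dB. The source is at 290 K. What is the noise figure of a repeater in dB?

4.4 dB

NF (dB) = SNR_in(dB) − SNR_out(dB) when the source is at T₀
NF = 25.1 − 20.7 = 4.4 dB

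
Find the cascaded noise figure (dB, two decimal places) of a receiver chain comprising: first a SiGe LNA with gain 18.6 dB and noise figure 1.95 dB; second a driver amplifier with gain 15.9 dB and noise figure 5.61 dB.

Convert to linear (a loss of L dB is a gain of −L dB): F_i = 10^(NF_i/10), G_i = 10^(G_i,dB/10)
  Stage 1: F_1 = 10^(1.95/10) = 1.567, G_1 = 10^(18.6/10) = 72.44
  Stage 2: F_2 = 10^(5.61/10) = 3.639, G_2 = 10^(15.9/10) = 38.90
Friis cascade:
  F = 1.567 + (3.639 − 1)/72.44 = 1.603
NF = 10 log₁₀(1.603) = 2.05 dB

2.05 dB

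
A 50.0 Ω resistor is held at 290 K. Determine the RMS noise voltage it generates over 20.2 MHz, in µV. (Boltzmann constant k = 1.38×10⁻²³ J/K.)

4.02 µV

V_n = √(4kTRB)
4kTRB = 4 × 1.38×10⁻²³ × 290 × 5.00×10¹ × 2.02×10⁷ = 1.62×10⁻¹¹ V²
V_n = √(1.62×10⁻¹¹) = 4.02×10⁻⁶ V = 4.02 µV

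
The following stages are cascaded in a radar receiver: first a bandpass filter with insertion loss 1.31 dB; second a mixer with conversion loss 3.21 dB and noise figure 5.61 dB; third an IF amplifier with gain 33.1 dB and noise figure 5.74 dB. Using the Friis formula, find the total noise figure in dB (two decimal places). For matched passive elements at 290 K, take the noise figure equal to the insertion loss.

11.04 dB

Convert to linear (a loss of L dB is a gain of −L dB): F_i = 10^(NF_i/10), G_i = 10^(G_i,dB/10)
  Stage 1: F_1 = 10^(1.31/10) = 1.352, G_1 = 10^(−1.31/10) = 0.7396
  Stage 2: F_2 = 10^(5.61/10) = 3.639, G_2 = 10^(−3.21/10) = 0.4775
  Stage 3: F_3 = 10^(5.74/10) = 3.750, G_3 = 10^(33.1/10) = 2042
Friis cascade:
  F = 1.352 + (3.639 − 1)/0.7396 + (3.750 − 1)/0.3532 = 12.71
NF = 10 log₁₀(12.71) = 11.04 dB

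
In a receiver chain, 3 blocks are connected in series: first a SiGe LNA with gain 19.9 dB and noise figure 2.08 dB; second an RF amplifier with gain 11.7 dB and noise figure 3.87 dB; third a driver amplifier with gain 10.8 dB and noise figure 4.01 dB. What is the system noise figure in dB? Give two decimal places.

2.12 dB

Convert to linear (a loss of L dB is a gain of −L dB): F_i = 10^(NF_i/10), G_i = 10^(G_i,dB/10)
  Stage 1: F_1 = 10^(2.08/10) = 1.614, G_1 = 10^(19.9/10) = 97.72
  Stage 2: F_2 = 10^(3.87/10) = 2.438, G_2 = 10^(11.7/10) = 14.79
  Stage 3: F_3 = 10^(4.01/10) = 2.518, G_3 = 10^(10.8/10) = 12.02
Friis cascade:
  F = 1.614 + (2.438 − 1)/97.72 + (2.518 − 1)/1445 = 1.630
NF = 10 log₁₀(1.630) = 2.12 dB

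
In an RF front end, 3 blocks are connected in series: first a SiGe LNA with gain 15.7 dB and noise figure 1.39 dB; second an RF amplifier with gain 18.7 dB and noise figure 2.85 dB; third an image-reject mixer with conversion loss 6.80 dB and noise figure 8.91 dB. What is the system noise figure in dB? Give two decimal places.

1.48 dB

Convert to linear (a loss of L dB is a gain of −L dB): F_i = 10^(NF_i/10), G_i = 10^(G_i,dB/10)
  Stage 1: F_1 = 10^(1.39/10) = 1.377, G_1 = 10^(15.7/10) = 37.15
  Stage 2: F_2 = 10^(2.85/10) = 1.928, G_2 = 10^(18.7/10) = 74.13
  Stage 3: F_3 = 10^(8.91/10) = 7.780, G_3 = 10^(−6.80/10) = 0.2089
Friis cascade:
  F = 1.377 + (1.928 − 1)/37.15 + (7.780 − 1)/2754 = 1.405
NF = 10 log₁₀(1.405) = 1.48 dB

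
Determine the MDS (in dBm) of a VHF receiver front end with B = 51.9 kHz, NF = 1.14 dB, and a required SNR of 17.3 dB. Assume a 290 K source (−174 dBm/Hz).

−108.4 dBm

Sensitivity = −174 + 10 log₁₀(B) + NF + SNR_min
= −174 + 47.15 + 1.14 + 17.3
= −108.41 dBm → −108.4 dBm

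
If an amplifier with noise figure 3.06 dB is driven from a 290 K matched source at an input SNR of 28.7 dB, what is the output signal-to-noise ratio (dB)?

By definition F = SNR_in/SNR_out, so in dB: SNR_out = SNR_in − NF
SNR_out = 28.7 − 3.06 = 25.64 dB

25.64 dB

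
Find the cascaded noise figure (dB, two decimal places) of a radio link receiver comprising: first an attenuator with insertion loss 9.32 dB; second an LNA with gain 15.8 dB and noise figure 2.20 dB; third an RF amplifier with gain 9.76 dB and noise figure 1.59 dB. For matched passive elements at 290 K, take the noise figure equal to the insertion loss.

11.55 dB

Convert to linear (a loss of L dB is a gain of −L dB): F_i = 10^(NF_i/10), G_i = 10^(G_i,dB/10)
  Stage 1: F_1 = 10^(9.32/10) = 8.551, G_1 = 10^(−9.32/10) = 0.1169
  Stage 2: F_2 = 10^(2.20/10) = 1.660, G_2 = 10^(15.8/10) = 38.02
  Stage 3: F_3 = 10^(1.59/10) = 1.442, G_3 = 10^(9.76/10) = 9.462
Friis cascade:
  F = 8.551 + (1.660 − 1)/0.1169 + (1.442 − 1)/4.446 = 14.29
NF = 10 log₁₀(14.29) = 11.55 dB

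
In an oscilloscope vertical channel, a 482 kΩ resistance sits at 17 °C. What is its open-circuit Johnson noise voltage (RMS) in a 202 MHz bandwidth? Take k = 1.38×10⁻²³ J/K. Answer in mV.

T = 17 °C + 273.15 = 290.15 K
V_n = √(4kTRB)
4kTRB = 4 × 1.38×10⁻²³ × 290.15 × 4.82×10⁵ × 2.02×10⁸ = 1.56×10⁻⁶ V²
V_n = √(1.56×10⁻⁶) = 1.25×10⁻³ V = 1.25 mV

1.25 mV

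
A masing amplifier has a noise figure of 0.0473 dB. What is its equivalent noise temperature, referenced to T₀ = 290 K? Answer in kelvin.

F = 10^(0.0473/10) = 1.01095
T_e = (F − 1)·T₀ = (1.01095 − 1) × 290 = 3.18 K

3.18 K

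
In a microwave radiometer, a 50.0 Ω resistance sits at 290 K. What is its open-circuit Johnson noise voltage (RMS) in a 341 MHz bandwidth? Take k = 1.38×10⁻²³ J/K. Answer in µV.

16.5 µV

V_n = √(4kTRB)
4kTRB = 4 × 1.38×10⁻²³ × 290 × 5.00×10¹ × 3.41×10⁸ = 2.73×10⁻¹⁰ V²
V_n = √(2.73×10⁻¹⁰) = 1.65×10⁻⁵ V = 16.5 µV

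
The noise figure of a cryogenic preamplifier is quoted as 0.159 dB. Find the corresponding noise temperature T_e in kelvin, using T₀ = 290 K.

F = 10^(0.159/10) = 1.03729
T_e = (F − 1)·T₀ = (1.03729 − 1) × 290 = 10.8 K

10.8 K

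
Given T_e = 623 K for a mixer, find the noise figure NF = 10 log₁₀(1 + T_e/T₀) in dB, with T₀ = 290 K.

F = 1 + T_e/T₀ = 1 + 623/290 = 3.14828
NF = 10 log₁₀(3.14828) = 4.98 dB

4.98 dB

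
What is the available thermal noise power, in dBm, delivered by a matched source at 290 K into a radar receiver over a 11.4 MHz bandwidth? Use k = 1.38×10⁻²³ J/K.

−103.4 dBm

P_n = kTB = 1.38×10⁻²³ × 290 × 1.14×10⁷ = 4.56×10⁻¹⁴ W
In dBm: 10 log₁₀(4.56×10⁻¹⁴ / 10⁻³) = −103.4 dBm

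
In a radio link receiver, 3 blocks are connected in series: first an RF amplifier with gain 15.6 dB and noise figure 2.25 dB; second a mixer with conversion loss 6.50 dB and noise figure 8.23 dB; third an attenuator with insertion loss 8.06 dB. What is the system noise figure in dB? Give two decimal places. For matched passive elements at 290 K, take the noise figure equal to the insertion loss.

3.98 dB

Convert to linear (a loss of L dB is a gain of −L dB): F_i = 10^(NF_i/10), G_i = 10^(G_i,dB/10)
  Stage 1: F_1 = 10^(2.25/10) = 1.679, G_1 = 10^(15.6/10) = 36.31
  Stage 2: F_2 = 10^(8.23/10) = 6.653, G_2 = 10^(−6.50/10) = 0.2239
  Stage 3: F_3 = 10^(8.06/10) = 6.397, G_3 = 10^(−8.06/10) = 0.1563
Friis cascade:
  F = 1.679 + (6.653 − 1)/36.31 + (6.397 − 1)/8.128 = 2.499
NF = 10 log₁₀(2.499) = 3.98 dB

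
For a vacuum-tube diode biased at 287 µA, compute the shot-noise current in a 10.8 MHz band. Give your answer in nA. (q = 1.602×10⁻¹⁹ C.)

I_n = √(2qI·B)
2qI·B = 2 × 1.602×10⁻¹⁹ × 2.87×10⁻⁴ × 1.08×10⁷ = 9.93×10⁻¹⁶ A²
I_n = √(9.93×10⁻¹⁶) = 3.15×10⁻⁸ A = 31.5 nA

31.5 nA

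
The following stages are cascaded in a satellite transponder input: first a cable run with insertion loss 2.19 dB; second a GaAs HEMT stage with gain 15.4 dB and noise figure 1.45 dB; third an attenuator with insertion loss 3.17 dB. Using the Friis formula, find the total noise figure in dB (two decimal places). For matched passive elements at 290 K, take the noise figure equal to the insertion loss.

3.74 dB

Convert to linear (a loss of L dB is a gain of −L dB): F_i = 10^(NF_i/10), G_i = 10^(G_i,dB/10)
  Stage 1: F_1 = 10^(2.19/10) = 1.656, G_1 = 10^(−2.19/10) = 0.6039
  Stage 2: F_2 = 10^(1.45/10) = 1.396, G_2 = 10^(15.4/10) = 34.67
  Stage 3: F_3 = 10^(3.17/10) = 2.075, G_3 = 10^(−3.17/10) = 0.4819
Friis cascade:
  F = 1.656 + (1.396 − 1)/0.6039 + (2.075 − 1)/20.94 = 2.363
NF = 10 log₁₀(2.363) = 3.74 dB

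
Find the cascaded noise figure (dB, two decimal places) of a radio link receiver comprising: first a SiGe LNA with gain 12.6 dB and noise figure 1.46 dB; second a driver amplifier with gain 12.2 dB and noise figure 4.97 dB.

Convert to linear (a loss of L dB is a gain of −L dB): F_i = 10^(NF_i/10), G_i = 10^(G_i,dB/10)
  Stage 1: F_1 = 10^(1.46/10) = 1.400, G_1 = 10^(12.6/10) = 18.20
  Stage 2: F_2 = 10^(4.97/10) = 3.141, G_2 = 10^(12.2/10) = 16.60
Friis cascade:
  F = 1.400 + (3.141 − 1)/18.20 = 1.517
NF = 10 log₁₀(1.517) = 1.81 dB

1.81 dB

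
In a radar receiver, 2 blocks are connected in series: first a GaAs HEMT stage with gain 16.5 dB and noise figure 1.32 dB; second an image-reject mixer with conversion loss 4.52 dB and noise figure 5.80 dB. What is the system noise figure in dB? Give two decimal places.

1.52 dB

Convert to linear (a loss of L dB is a gain of −L dB): F_i = 10^(NF_i/10), G_i = 10^(G_i,dB/10)
  Stage 1: F_1 = 10^(1.32/10) = 1.355, G_1 = 10^(16.5/10) = 44.67
  Stage 2: F_2 = 10^(5.80/10) = 3.802, G_2 = 10^(−4.52/10) = 0.3532
Friis cascade:
  F = 1.355 + (3.802 − 1)/44.67 = 1.418
NF = 10 log₁₀(1.418) = 1.52 dB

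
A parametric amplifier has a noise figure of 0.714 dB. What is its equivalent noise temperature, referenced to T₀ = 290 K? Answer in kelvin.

F = 10^(0.714/10) = 1.17869
T_e = (F − 1)·T₀ = (1.17869 − 1) × 290 = 51.8 K

51.8 K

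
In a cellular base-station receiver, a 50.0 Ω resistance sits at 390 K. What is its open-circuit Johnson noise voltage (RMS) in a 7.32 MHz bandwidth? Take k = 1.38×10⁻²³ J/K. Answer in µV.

2.81 µV

V_n = √(4kTRB)
4kTRB = 4 × 1.38×10⁻²³ × 390 × 5.00×10¹ × 7.32×10⁶ = 7.88×10⁻¹² V²
V_n = √(7.88×10⁻¹²) = 2.81×10⁻⁶ V = 2.81 µV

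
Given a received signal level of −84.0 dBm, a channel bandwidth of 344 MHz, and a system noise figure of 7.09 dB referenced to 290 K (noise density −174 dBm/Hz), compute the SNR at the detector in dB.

Noise floor: N = −174 + 10 log₁₀(B) + NF
10 log₁₀(3.44×10⁸) = 85.37 dB
N = −174 + 85.37 + 7.09 = −81.54 dBm
SNR = P_sig − N = −84.0 − (−81.54) = −2.46 dB → −2.5 dB

−2.5 dB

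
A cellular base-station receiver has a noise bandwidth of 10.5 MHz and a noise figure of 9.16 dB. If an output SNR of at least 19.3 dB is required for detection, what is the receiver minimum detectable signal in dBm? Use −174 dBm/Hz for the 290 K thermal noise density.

−75.3 dBm

Sensitivity = −174 + 10 log₁₀(B) + NF + SNR_min
= −174 + 70.21 + 9.16 + 19.3
= −75.33 dBm → −75.3 dBm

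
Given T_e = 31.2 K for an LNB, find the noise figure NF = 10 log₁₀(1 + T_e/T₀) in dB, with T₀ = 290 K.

F = 1 + T_e/T₀ = 1 + 31.2/290 = 1.10759
NF = 10 log₁₀(1.10759) = 0.444 dB

0.444 dB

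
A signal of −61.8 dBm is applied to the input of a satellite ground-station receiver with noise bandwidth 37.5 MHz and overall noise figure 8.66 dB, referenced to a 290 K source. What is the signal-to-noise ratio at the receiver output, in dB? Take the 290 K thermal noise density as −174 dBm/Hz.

27.8 dB

Noise floor: N = −174 + 10 log₁₀(B) + NF
10 log₁₀(3.75×10⁷) = 75.74 dB
N = −174 + 75.74 + 8.66 = −89.60 dBm
SNR = P_sig − N = −61.8 − (−89.60) = 27.80 dB → 27.8 dB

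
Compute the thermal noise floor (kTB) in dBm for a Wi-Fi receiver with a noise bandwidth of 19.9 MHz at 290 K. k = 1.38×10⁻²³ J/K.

P_n = kTB = 1.38×10⁻²³ × 290 × 1.99×10⁷ = 7.96×10⁻¹⁴ W
In dBm: 10 log₁₀(7.96×10⁻¹⁴ / 10⁻³) = −101.0 dBm

−101.0 dBm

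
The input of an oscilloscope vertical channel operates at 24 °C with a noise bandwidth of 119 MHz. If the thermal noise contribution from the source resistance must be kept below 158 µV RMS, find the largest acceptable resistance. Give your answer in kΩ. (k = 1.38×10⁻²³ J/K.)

12.8 kΩ

T = 24 °C + 273.15 = 297.15 K
Johnson–Nyquist: V_n = √(4kTRB) ⇒ R = V_n² / (4kTB)
4kTB = 4 × 1.38×10⁻²³ × 297.15 × 1.19×10⁸ = 1.95×10⁻¹²
R = (1.58×10⁻⁴)² / 1.95×10⁻¹² = 1.28×10⁴ Ω = 12.8 kΩ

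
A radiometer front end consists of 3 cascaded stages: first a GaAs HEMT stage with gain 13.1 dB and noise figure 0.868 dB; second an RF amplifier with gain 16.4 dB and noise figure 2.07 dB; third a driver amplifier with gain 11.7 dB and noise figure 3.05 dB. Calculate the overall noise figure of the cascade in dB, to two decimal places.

Convert to linear (a loss of L dB is a gain of −L dB): F_i = 10^(NF_i/10), G_i = 10^(G_i,dB/10)
  Stage 1: F_1 = 10^(0.868/10) = 1.221, G_1 = 10^(13.1/10) = 20.42
  Stage 2: F_2 = 10^(2.07/10) = 1.611, G_2 = 10^(16.4/10) = 43.65
  Stage 3: F_3 = 10^(3.05/10) = 2.018, G_3 = 10^(11.7/10) = 14.79
Friis cascade:
  F = 1.221 + (1.611 − 1)/20.42 + (2.018 − 1)/891.3 = 1.252
NF = 10 log₁₀(1.252) = 0.98 dB

0.98 dB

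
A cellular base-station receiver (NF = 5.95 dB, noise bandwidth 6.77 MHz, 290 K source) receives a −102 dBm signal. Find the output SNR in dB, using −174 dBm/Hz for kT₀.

−2.3 dB

Noise floor: N = −174 + 10 log₁₀(B) + NF
10 log₁₀(6.77×10⁶) = 68.31 dB
N = −174 + 68.31 + 5.95 = −99.74 dBm
SNR = P_sig − N = −102 − (−99.74) = −2.26 dB → −2.3 dB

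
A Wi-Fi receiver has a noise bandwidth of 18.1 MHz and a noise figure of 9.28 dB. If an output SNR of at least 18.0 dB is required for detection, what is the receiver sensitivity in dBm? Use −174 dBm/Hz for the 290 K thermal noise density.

Sensitivity = −174 + 10 log₁₀(B) + NF + SNR_min
= −174 + 72.58 + 9.28 + 18.0
= −74.14 dBm → −74.1 dBm

−74.1 dBm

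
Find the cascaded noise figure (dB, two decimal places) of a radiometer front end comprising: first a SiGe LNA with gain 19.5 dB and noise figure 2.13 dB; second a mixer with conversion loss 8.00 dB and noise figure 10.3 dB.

2.41 dB

Convert to linear (a loss of L dB is a gain of −L dB): F_i = 10^(NF_i/10), G_i = 10^(G_i,dB/10)
  Stage 1: F_1 = 10^(2.13/10) = 1.633, G_1 = 10^(19.5/10) = 89.13
  Stage 2: F_2 = 10^(10.3/10) = 10.72, G_2 = 10^(−8.00/10) = 0.1585
Friis cascade:
  F = 1.633 + (10.72 − 1)/89.13 = 1.742
NF = 10 log₁₀(1.742) = 2.41 dB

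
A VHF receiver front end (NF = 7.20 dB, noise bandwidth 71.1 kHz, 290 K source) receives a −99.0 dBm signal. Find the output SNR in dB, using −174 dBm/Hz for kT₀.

Noise floor: N = −174 + 10 log₁₀(B) + NF
10 log₁₀(7.11×10⁴) = 48.52 dB
N = −174 + 48.52 + 7.20 = −118.28 dBm
SNR = P_sig − N = −99.0 − (−118.28) = 19.28 dB → 19.3 dB

19.3 dB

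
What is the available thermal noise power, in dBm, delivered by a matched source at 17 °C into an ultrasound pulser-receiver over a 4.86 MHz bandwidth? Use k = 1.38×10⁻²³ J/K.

−107.1 dBm

T = 17 °C + 273.15 = 290.15 K
P_n = kTB = 1.38×10⁻²³ × 290.15 × 4.86×10⁶ = 1.95×10⁻¹⁴ W
In dBm: 10 log₁₀(1.95×10⁻¹⁴ / 10⁻³) = −107.1 dBm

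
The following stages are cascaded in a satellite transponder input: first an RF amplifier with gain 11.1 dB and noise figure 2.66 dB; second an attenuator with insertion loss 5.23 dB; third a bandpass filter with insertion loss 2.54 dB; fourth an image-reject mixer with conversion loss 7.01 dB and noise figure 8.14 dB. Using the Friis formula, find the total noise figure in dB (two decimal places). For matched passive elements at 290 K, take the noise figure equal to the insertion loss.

Convert to linear (a loss of L dB is a gain of −L dB): F_i = 10^(NF_i/10), G_i = 10^(G_i,dB/10)
  Stage 1: F_1 = 10^(2.66/10) = 1.845, G_1 = 10^(11.1/10) = 12.88
  Stage 2: F_2 = 10^(5.23/10) = 3.334, G_2 = 10^(−5.23/10) = 0.2999
  Stage 3: F_3 = 10^(2.54/10) = 1.795, G_3 = 10^(−2.54/10) = 0.5572
  Stage 4: F_4 = 10^(8.14/10) = 6.516, G_4 = 10^(−7.01/10) = 0.1991
Friis cascade:
  F = 1.845 + (3.334 − 1)/12.88 + (1.795 − 1)/3.864 + (6.516 − 1)/2.153 = 4.794
NF = 10 log₁₀(4.794) = 6.81 dB

6.81 dB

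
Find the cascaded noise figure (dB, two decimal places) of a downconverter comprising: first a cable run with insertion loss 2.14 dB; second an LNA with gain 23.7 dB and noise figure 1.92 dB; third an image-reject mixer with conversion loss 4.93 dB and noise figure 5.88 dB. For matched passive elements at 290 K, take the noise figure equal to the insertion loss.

Convert to linear (a loss of L dB is a gain of −L dB): F_i = 10^(NF_i/10), G_i = 10^(G_i,dB/10)
  Stage 1: F_1 = 10^(2.14/10) = 1.637, G_1 = 10^(−2.14/10) = 0.6109
  Stage 2: F_2 = 10^(1.92/10) = 1.556, G_2 = 10^(23.7/10) = 234.4
  Stage 3: F_3 = 10^(5.88/10) = 3.873, G_3 = 10^(−4.93/10) = 0.3214
Friis cascade:
  F = 1.637 + (1.556 − 1)/0.6109 + (3.873 − 1)/143.2 = 2.567
NF = 10 log₁₀(2.567) = 4.09 dB

4.09 dB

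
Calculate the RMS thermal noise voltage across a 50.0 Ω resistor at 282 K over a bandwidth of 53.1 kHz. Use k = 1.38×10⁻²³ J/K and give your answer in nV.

V_n = √(4kTRB)
4kTRB = 4 × 1.38×10⁻²³ × 282 × 5.00×10¹ × 5.31×10⁴ = 4.13×10⁻¹⁴ V²
V_n = √(4.13×10⁻¹⁴) = 2.03×10⁻⁷ V = 203 nV

203 nV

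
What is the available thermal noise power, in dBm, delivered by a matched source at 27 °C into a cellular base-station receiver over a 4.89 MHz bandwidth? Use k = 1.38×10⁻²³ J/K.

−106.9 dBm

T = 27 °C + 273.15 = 300.15 K
P_n = kTB = 1.38×10⁻²³ × 300.15 × 4.89×10⁶ = 2.03×10⁻¹⁴ W
In dBm: 10 log₁₀(2.03×10⁻¹⁴ / 10⁻³) = −106.9 dBm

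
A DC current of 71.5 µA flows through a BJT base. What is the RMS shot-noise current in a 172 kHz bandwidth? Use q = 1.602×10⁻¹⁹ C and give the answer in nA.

I_n = √(2qI·B)
2qI·B = 2 × 1.602×10⁻¹⁹ × 7.15×10⁻⁵ × 1.72×10⁵ = 3.94×10⁻¹⁸ A²
I_n = √(3.94×10⁻¹⁸) = 1.99×10⁻⁹ A = 1.99 nA

1.99 nA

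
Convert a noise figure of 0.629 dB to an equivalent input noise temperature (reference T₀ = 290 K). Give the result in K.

F = 10^(0.629/10) = 1.15585
T_e = (F − 1)·T₀ = (1.15585 − 1) × 290 = 45.2 K

45.2 K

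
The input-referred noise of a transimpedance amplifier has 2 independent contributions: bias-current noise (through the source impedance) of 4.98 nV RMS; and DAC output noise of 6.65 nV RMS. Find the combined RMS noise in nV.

Uncorrelated sources add in power (mean-square): V_tot = √(ΣV_i²)
V_tot = √[(4.98×10⁻⁹)² + (6.65×10⁻⁹)²] = 8.31×10⁻⁹ V = 8.31 nV

8.31 nV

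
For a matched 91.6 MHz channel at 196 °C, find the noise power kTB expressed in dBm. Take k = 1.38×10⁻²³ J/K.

T = 196 °C + 273.15 = 469.15 K
P_n = kTB = 1.38×10⁻²³ × 469.15 × 9.16×10⁷ = 5.93×10⁻¹³ W
In dBm: 10 log₁₀(5.93×10⁻¹³ / 10⁻³) = −92.3 dBm

−92.3 dBm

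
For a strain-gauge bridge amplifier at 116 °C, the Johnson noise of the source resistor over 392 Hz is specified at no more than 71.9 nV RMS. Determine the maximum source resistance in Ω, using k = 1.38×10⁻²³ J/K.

614 Ω

T = 116 °C + 273.15 = 389.15 K
Johnson–Nyquist: V_n = √(4kTRB) ⇒ R = V_n² / (4kTB)
4kTB = 4 × 1.38×10⁻²³ × 389.15 × 3.92×10² = 8.42×10⁻¹⁸
R = (7.19×10⁻⁸)² / 8.42×10⁻¹⁸ = 6.14×10² Ω = 614 Ω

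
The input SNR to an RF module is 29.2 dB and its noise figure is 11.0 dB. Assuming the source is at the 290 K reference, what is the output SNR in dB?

18.2 dB

By definition F = SNR_in/SNR_out, so in dB: SNR_out = SNR_in − NF
SNR_out = 29.2 − 11.0 = 18.2 dB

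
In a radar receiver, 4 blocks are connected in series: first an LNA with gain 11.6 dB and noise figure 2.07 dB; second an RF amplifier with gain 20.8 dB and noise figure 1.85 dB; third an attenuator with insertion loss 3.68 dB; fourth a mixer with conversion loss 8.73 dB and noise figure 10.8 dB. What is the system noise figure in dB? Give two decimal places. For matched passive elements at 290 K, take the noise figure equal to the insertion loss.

2.21 dB

Convert to linear (a loss of L dB is a gain of −L dB): F_i = 10^(NF_i/10), G_i = 10^(G_i,dB/10)
  Stage 1: F_1 = 10^(2.07/10) = 1.611, G_1 = 10^(11.6/10) = 14.45
  Stage 2: F_2 = 10^(1.85/10) = 1.531, G_2 = 10^(20.8/10) = 120.2
  Stage 3: F_3 = 10^(3.68/10) = 2.333, G_3 = 10^(−3.68/10) = 0.4285
  Stage 4: F_4 = 10^(10.8/10) = 12.02, G_4 = 10^(−8.73/10) = 0.1340
Friis cascade:
  F = 1.611 + (1.531 − 1)/14.45 + (2.333 − 1)/1738 + (12.02 − 1)/744.7 = 1.663
NF = 10 log₁₀(1.663) = 2.21 dB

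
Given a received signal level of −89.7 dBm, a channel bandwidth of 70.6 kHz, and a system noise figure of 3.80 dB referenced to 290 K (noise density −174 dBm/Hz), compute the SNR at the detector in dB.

32.0 dB

Noise floor: N = −174 + 10 log₁₀(B) + NF
10 log₁₀(7.06×10⁴) = 48.49 dB
N = −174 + 48.49 + 3.80 = −121.71 dBm
SNR = P_sig − N = −89.7 − (−121.71) = 32.01 dB → 32.0 dB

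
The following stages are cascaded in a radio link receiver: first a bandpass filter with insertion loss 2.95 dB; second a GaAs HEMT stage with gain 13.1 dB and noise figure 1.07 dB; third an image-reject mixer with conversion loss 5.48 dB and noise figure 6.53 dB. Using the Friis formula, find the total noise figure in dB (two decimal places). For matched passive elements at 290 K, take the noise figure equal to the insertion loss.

Convert to linear (a loss of L dB is a gain of −L dB): F_i = 10^(NF_i/10), G_i = 10^(G_i,dB/10)
  Stage 1: F_1 = 10^(2.95/10) = 1.972, G_1 = 10^(−2.95/10) = 0.5070
  Stage 2: F_2 = 10^(1.07/10) = 1.279, G_2 = 10^(13.1/10) = 20.42
  Stage 3: F_3 = 10^(6.53/10) = 4.498, G_3 = 10^(−5.48/10) = 0.2831
Friis cascade:
  F = 1.972 + (1.279 − 1)/0.5070 + (4.498 − 1)/10.35 = 2.861
NF = 10 log₁₀(2.861) = 4.57 dB

4.57 dB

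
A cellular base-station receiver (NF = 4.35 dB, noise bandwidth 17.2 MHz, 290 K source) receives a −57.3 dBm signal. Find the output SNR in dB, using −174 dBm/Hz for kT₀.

Noise floor: N = −174 + 10 log₁₀(B) + NF
10 log₁₀(1.72×10⁷) = 72.36 dB
N = −174 + 72.36 + 4.35 = −97.29 dBm
SNR = P_sig − N = −57.3 − (−97.29) = 39.99 dB → 40.0 dB

40.0 dB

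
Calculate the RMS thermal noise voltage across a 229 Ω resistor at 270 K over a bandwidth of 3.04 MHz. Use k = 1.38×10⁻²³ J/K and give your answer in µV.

V_n = √(4kTRB)
4kTRB = 4 × 1.38×10⁻²³ × 270 × 2.29×10² × 3.04×10⁶ = 1.04×10⁻¹¹ V²
V_n = √(1.04×10⁻¹¹) = 3.22×10⁻⁶ V = 3.22 µV

3.22 µV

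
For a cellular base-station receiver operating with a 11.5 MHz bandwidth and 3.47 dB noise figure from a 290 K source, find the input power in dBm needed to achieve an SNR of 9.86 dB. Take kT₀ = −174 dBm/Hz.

−90.1 dBm

Sensitivity = −174 + 10 log₁₀(B) + NF + SNR_min
= −174 + 70.61 + 3.47 + 9.86
= −90.06 dBm → −90.1 dBm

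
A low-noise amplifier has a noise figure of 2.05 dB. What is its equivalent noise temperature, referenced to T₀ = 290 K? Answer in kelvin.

175 K

F = 10^(2.05/10) = 1.60325
T_e = (F − 1)·T₀ = (1.60325 − 1) × 290 = 175 K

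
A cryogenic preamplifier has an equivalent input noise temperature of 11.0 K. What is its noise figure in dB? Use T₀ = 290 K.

F = 1 + T_e/T₀ = 1 + 11.0/290 = 1.03793
NF = 10 log₁₀(1.03793) = 0.162 dB

0.162 dB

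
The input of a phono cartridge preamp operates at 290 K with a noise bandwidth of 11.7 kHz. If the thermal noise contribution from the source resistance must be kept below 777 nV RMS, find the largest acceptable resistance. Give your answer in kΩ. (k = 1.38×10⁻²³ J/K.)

Johnson–Nyquist: V_n = √(4kTRB) ⇒ R = V_n² / (4kTB)
4kTB = 4 × 1.38×10⁻²³ × 290 × 1.17×10⁴ = 1.87×10⁻¹⁶
R = (7.77×10⁻⁷)² / 1.87×10⁻¹⁶ = 3.22×10³ Ω = 3.22 kΩ

3.22 kΩ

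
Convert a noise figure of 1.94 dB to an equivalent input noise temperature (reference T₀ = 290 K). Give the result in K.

F = 10^(1.94/10) = 1.56315
T_e = (F − 1)·T₀ = (1.56315 − 1) × 290 = 163 K

163 K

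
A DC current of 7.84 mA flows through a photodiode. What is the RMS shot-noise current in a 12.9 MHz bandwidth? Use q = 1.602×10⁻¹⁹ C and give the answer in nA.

I_n = √(2qI·B)
2qI·B = 2 × 1.602×10⁻¹⁹ × 7.84×10⁻³ × 1.29×10⁷ = 3.24×10⁻¹⁴ A²
I_n = √(3.24×10⁻¹⁴) = 1.80×10⁻⁷ A = 180 nA

180 nA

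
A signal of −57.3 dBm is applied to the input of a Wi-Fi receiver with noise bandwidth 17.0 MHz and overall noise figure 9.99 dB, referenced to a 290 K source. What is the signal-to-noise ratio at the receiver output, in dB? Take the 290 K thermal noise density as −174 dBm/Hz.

34.4 dB

Noise floor: N = −174 + 10 log₁₀(B) + NF
10 log₁₀(1.70×10⁷) = 72.3 dB
N = −174 + 72.3 + 9.99 = −91.71 dBm
SNR = P_sig − N = −57.3 − (−91.71) = 34.41 dB → 34.4 dB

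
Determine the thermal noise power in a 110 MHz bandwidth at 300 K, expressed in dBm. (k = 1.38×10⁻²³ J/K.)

−93.4 dBm

P_n = kTB = 1.38×10⁻²³ × 300 × 1.10×10⁸ = 4.55×10⁻¹³ W
In dBm: 10 log₁₀(4.55×10⁻¹³ / 10⁻³) = −93.4 dBm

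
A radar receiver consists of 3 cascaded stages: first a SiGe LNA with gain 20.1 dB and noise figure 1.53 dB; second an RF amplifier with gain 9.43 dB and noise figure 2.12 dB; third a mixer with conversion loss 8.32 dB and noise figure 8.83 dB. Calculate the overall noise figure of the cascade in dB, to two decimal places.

Convert to linear (a loss of L dB is a gain of −L dB): F_i = 10^(NF_i/10), G_i = 10^(G_i,dB/10)
  Stage 1: F_1 = 10^(1.53/10) = 1.422, G_1 = 10^(20.1/10) = 102.3
  Stage 2: F_2 = 10^(2.12/10) = 1.629, G_2 = 10^(9.43/10) = 8.770
  Stage 3: F_3 = 10^(8.83/10) = 7.638, G_3 = 10^(−8.32/10) = 0.1472
Friis cascade:
  F = 1.422 + (1.629 − 1)/102.3 + (7.638 − 1)/897.4 = 1.436
NF = 10 log₁₀(1.436) = 1.57 dB

1.57 dB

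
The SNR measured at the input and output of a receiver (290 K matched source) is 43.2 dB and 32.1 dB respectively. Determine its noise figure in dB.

11.1 dB

NF (dB) = SNR_in(dB) − SNR_out(dB) when the source is at T₀
NF = 43.2 − 32.1 = 11.1 dB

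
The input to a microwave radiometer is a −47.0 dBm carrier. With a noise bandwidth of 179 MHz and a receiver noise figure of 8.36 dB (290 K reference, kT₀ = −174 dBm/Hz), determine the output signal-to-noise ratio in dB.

36.1 dB

Noise floor: N = −174 + 10 log₁₀(B) + NF
10 log₁₀(1.79×10⁸) = 82.53 dB
N = −174 + 82.53 + 8.36 = −83.11 dBm
SNR = P_sig − N = −47.0 − (−83.11) = 36.11 dB → 36.1 dB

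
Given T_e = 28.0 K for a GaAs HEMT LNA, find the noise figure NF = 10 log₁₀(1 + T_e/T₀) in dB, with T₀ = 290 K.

0.400 dB

F = 1 + T_e/T₀ = 1 + 28.0/290 = 1.09655
NF = 10 log₁₀(1.09655) = 0.400 dB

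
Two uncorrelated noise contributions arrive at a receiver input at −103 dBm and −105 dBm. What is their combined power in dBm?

Convert to linear, add, convert back:
P₁ = 5.01×10⁻¹⁴ W, P₂ = 3.16×10⁻¹⁴ W
P_tot = 8.17×10⁻¹⁴ W → 10 log₁₀(P_tot / 10⁻³) = −100.9 dBm

−100.9 dBm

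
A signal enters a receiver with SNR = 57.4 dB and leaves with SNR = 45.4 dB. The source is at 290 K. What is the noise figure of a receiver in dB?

12.0 dB

NF (dB) = SNR_in(dB) − SNR_out(dB) when the source is at T₀
NF = 57.4 − 45.4 = 12.0 dB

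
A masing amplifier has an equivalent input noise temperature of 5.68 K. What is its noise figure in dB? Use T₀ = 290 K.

F = 1 + T_e/T₀ = 1 + 5.68/290 = 1.01959
NF = 10 log₁₀(1.01959) = 0.084 dB

0.084 dB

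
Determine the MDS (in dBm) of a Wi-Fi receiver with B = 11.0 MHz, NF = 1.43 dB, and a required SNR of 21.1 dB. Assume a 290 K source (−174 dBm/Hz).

Sensitivity = −174 + 10 log₁₀(B) + NF + SNR_min
= −174 + 70.41 + 1.43 + 21.1
= −81.06 dBm → −81.1 dBm

−81.1 dBm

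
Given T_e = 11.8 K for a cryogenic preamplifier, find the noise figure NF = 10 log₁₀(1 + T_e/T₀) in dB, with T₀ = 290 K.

F = 1 + T_e/T₀ = 1 + 11.8/290 = 1.04069
NF = 10 log₁₀(1.04069) = 0.173 dB

0.173 dB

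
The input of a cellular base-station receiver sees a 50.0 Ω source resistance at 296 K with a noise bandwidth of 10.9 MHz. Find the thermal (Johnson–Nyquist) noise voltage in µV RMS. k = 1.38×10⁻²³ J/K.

2.98 µV

V_n = √(4kTRB)
4kTRB = 4 × 1.38×10⁻²³ × 296 × 5.00×10¹ × 1.09×10⁷ = 8.90×10⁻¹² V²
V_n = √(8.90×10⁻¹²) = 2.98×10⁻⁶ V = 2.98 µV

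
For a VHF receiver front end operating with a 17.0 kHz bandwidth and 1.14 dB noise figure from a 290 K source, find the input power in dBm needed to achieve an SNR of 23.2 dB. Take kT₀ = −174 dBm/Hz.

Sensitivity = −174 + 10 log₁₀(B) + NF + SNR_min
= −174 + 42.3 + 1.14 + 23.2
= −107.36 dBm → −107.4 dBm

−107.4 dBm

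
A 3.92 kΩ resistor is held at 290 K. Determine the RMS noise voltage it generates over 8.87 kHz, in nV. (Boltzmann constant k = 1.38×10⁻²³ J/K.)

V_n = √(4kTRB)
4kTRB = 4 × 1.38×10⁻²³ × 290 × 3.92×10³ × 8.87×10³ = 5.57×10⁻¹³ V²
V_n = √(5.57×10⁻¹³) = 7.46×10⁻⁷ V = 746 nV

746 nV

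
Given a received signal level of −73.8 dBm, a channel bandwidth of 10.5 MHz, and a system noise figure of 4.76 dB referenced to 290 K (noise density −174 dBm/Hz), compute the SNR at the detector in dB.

25.2 dB

Noise floor: N = −174 + 10 log₁₀(B) + NF
10 log₁₀(1.05×10⁷) = 70.21 dB
N = −174 + 70.21 + 4.76 = −99.03 dBm
SNR = P_sig − N = −73.8 − (−99.03) = 25.23 dB → 25.2 dB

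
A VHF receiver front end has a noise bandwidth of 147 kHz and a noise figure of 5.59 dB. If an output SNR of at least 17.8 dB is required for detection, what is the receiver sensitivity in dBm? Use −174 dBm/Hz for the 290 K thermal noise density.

−98.9 dBm

Sensitivity = −174 + 10 log₁₀(B) + NF + SNR_min
= −174 + 51.67 + 5.59 + 17.8
= −98.94 dBm → −98.9 dBm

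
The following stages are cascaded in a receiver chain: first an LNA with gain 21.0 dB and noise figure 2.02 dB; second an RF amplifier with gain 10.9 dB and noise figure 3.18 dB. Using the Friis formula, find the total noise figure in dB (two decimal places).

Convert to linear (a loss of L dB is a gain of −L dB): F_i = 10^(NF_i/10), G_i = 10^(G_i,dB/10)
  Stage 1: F_1 = 10^(2.02/10) = 1.592, G_1 = 10^(21.0/10) = 125.9
  Stage 2: F_2 = 10^(3.18/10) = 2.080, G_2 = 10^(10.9/10) = 12.30
Friis cascade:
  F = 1.592 + (2.080 − 1)/125.9 = 1.601
NF = 10 log₁₀(1.601) = 2.04 dB

2.04 dB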